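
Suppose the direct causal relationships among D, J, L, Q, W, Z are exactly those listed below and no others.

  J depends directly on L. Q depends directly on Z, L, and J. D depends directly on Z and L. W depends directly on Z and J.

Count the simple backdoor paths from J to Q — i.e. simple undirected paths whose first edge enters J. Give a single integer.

A backdoor path from J to Q is any simple undirected path whose first edge points into J (i.e. leaves J via a parent).
Parents of J: {L}.
Enumerating:
  P1: J <- L -> Q
  P2: J <- L -> D <- Z -> Q
That exhausts the simple backdoor paths. Count: 2.

2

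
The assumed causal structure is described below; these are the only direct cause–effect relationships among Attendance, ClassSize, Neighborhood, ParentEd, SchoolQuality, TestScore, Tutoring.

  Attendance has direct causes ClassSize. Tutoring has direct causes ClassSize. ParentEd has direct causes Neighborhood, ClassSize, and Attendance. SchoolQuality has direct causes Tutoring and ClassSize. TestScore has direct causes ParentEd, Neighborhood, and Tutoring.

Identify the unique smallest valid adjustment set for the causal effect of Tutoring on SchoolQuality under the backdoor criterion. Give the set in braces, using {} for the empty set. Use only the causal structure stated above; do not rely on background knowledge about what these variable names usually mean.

{ClassSize}

Variables eligible for adjustment (non-descendants of Tutoring, excluding Tutoring and SchoolQuality): {Attendance, ClassSize, Neighborhood, ParentEd}.
Backdoor paths from Tutoring to SchoolQuality:
  P1: Tutoring <- ClassSize -> SchoolQuality
The empty set is not sufficient: P1 (Tutoring <- ClassSize -> SchoolQuality) has no collider blocking it and no conditioned non-collider, so it is open.
Try {ClassSize}:
  P1: blocked at fork node ClassSize ∈ conditioning set.
{ClassSize} contains no descendant of Tutoring and blocks every backdoor path.
No other singleton works — e.g. {Neighborhood} leaves P1 open — so {ClassSize} is the unique smallest valid adjustment set.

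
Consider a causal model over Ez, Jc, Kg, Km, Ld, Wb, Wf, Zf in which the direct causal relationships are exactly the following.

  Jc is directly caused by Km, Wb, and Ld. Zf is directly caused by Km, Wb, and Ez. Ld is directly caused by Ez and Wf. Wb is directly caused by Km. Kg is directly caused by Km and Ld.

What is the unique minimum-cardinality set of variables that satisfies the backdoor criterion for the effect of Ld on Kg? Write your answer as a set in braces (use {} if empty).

{}

Variables eligible for adjustment (non-descendants of Ld, excluding Ld and Kg): {Ez, Km, Wb, Wf, Zf}.
Backdoor paths from Ld to Kg:
  P1: Ld <- Ez -> Zf <- Km -> Kg
  P2: Ld <- Ez -> Zf <- Wb <- Km -> Kg
  P3: Ld <- Ez -> Zf <- Wb -> Jc <- Km -> Kg
Each backdoor path contains an unconditioned collider, so every path is already blocked with the empty conditioning set:
  P1: blocked at collider Zf (neither it nor any descendant is in the conditioning set).
  P2: blocked at collider Zf (neither it nor any descendant is in the conditioning set).
  P3: blocked at collider Zf (neither it nor any descendant is in the conditioning set).
The empty set is therefore the unique smallest valid set.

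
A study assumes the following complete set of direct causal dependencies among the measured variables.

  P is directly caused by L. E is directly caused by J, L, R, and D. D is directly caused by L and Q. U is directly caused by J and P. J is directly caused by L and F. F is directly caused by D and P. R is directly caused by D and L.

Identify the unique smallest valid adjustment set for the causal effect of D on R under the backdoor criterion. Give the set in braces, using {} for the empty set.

{L}

Variables eligible for adjustment (non-descendants of D, excluding D and R): {L, P, Q}.
Backdoor paths from D to R:
  P1: D <- L -> P -> F -> J -> E <- R
  P2: D <- L -> P -> U <- J -> E <- R
  P3: D <- L -> J -> E <- R
  P4: D <- L -> R
  P5: D <- L -> E <- R
The empty set is not sufficient: P4 (D <- L -> R) has no collider blocking it and no conditioned non-collider, so it is open.
Try {L}:
  P1: blocked at fork node L ∈ conditioning set.
  P2: blocked at fork node L ∈ conditioning set.
  P3: blocked at fork node L ∈ conditioning set.
  P4: blocked at fork node L ∈ conditioning set.
  P5: blocked at fork node L ∈ conditioning set.
{L} contains no descendant of D and blocks every backdoor path.
No other singleton works — e.g. {Q} leaves P4 open — so {L} is the unique smallest valid adjustment set.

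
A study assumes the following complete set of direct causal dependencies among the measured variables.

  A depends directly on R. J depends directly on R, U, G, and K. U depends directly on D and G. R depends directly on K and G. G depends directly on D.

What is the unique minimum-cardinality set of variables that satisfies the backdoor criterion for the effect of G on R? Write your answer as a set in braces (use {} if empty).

{}

Variables eligible for adjustment (non-descendants of G, excluding G and R): {D, K}.
Backdoor paths from G to R:
  P1: G <- D -> U -> J <- K -> R
  P2: G <- D -> U -> J <- R
Each backdoor path contains an unconditioned collider, so every path is already blocked with the empty conditioning set:
  P1: blocked at collider J (neither it nor any descendant is in the conditioning set).
  P2: blocked at collider J (neither it nor any descendant is in the conditioning set).
The empty set is therefore the unique smallest valid set.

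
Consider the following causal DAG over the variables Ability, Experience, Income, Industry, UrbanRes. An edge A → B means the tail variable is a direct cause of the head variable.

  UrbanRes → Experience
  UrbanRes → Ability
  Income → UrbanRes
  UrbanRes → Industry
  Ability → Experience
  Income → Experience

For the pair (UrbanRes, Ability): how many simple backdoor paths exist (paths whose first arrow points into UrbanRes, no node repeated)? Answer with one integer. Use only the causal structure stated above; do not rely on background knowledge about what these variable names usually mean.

A backdoor path from UrbanRes to Ability is any simple undirected path whose first edge points into UrbanRes (i.e. leaves UrbanRes via a parent).
Parents of UrbanRes: {Income}.
Enumerating:
  P1: UrbanRes <- Income -> Experience <- Ability
That exhausts the simple backdoor paths. Count: 1.

1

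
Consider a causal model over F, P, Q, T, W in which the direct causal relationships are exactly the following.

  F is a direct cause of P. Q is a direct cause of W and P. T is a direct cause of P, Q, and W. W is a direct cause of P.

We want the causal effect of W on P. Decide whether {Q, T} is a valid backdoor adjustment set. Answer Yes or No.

Backdoor paths from W to P (paths whose first edge points into W):
  P1: W <- T -> Q -> P
  P2: W <- T -> P
  P3: W <- Q <- T -> P
  P4: W <- Q -> P
Condition 1 (no descendant of W in the set): holds — descendants of W are {P}; none are in {Q, T}.
Condition 2 (every backdoor path blocked by {Q, T}):
  P1: blocked at fork node T ∈ conditioning set.
  P2: blocked at fork node T ∈ conditioning set.
  P3: blocked at chain node Q ∈ conditioning set.
  P4: blocked at fork node Q ∈ conditioning set.
{Q, T} satisfies the backdoor criterion.

Yes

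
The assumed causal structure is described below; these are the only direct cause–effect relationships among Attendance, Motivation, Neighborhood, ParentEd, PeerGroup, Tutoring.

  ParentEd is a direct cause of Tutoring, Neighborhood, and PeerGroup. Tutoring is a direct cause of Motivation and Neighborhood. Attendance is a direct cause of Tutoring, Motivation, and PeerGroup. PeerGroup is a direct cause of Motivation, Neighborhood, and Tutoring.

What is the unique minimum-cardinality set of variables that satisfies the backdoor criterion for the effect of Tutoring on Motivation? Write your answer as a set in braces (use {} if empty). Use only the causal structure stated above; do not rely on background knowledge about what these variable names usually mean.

Variables eligible for adjustment (non-descendants of Tutoring, excluding Tutoring and Motivation): {Attendance, ParentEd, PeerGroup}.
Backdoor paths from Tutoring to Motivation:
  P1: Tutoring <- ParentEd -> PeerGroup <- Attendance -> Motivation
  P2: Tutoring <- ParentEd -> PeerGroup -> Motivation
  P3: Tutoring <- ParentEd -> Neighborhood <- PeerGroup <- Attendance -> Motivation
  P4: Tutoring <- ParentEd -> Neighborhood <- PeerGroup -> Motivation
  P5: Tutoring <- Attendance -> PeerGroup -> Motivation
  P6: Tutoring <- Attendance -> Motivation
  P7: Tutoring <- PeerGroup <- Attendance -> Motivation
  P8: Tutoring <- PeerGroup -> Motivation
The empty set is not sufficient: P2 (Tutoring <- ParentEd -> PeerGroup -> Motivation) has no collider blocking it and no conditioned non-collider, so it is open.
Try {Attendance, PeerGroup}:
  P1: blocked at fork node Attendance ∈ conditioning set.
  P2: blocked at chain node PeerGroup ∈ conditioning set.
  P3: blocked at collider Neighborhood (neither it nor any descendant is in the conditioning set).
  P4: blocked at collider Neighborhood (neither it nor any descendant is in the conditioning set).
  P5: blocked at fork node Attendance ∈ conditioning set.
  P6: blocked at fork node Attendance ∈ conditioning set.
  P7: blocked at chain node PeerGroup ∈ conditioning set.
  P8: blocked at fork node PeerGroup ∈ conditioning set.
{Attendance, PeerGroup} contains no descendant of Tutoring and blocks every backdoor path.
Every element of {Attendance, PeerGroup} is needed (dropping Attendance leaves P1 open; dropping PeerGroup leaves P2 open), so no proper subset is valid.
Among all size-2 subsets of the eligible variables, only {Attendance, PeerGroup} blocks every backdoor path, so it is the unique smallest valid adjustment set.

{Attendance, PeerGroup}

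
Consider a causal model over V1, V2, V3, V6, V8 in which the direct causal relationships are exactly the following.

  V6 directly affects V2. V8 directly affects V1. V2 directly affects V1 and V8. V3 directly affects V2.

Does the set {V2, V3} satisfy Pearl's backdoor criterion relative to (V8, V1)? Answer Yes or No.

Backdoor paths from V8 to V1 (paths whose first edge points into V8):
  P1: V8 <- V2 -> V1
Condition 1 (no descendant of V8 in the set): holds — descendants of V8 are {V1}; none are in {V2, V3}.
Condition 2 (every backdoor path blocked by {V2, V3}):
  P1: blocked at fork node V2 ∈ conditioning set.
{V2, V3} satisfies the backdoor criterion.

Yes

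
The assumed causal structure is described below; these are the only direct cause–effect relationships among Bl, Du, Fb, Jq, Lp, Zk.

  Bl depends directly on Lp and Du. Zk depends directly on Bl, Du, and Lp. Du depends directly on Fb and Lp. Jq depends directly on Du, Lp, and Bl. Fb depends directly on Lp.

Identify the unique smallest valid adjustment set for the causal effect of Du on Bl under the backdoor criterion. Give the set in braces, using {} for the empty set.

{Lp}

Variables eligible for adjustment (non-descendants of Du, excluding Du and Bl): {Fb, Lp}.
Backdoor paths from Du to Bl:
  P1: Du <- Lp -> Bl
  P2: Du <- Lp -> Jq <- Bl
  P3: Du <- Lp -> Zk <- Bl
  P4: Du <- Fb <- Lp -> Bl
  P5: Du <- Fb <- Lp -> Jq <- Bl
  P6: Du <- Fb <- Lp -> Zk <- Bl
The empty set is not sufficient: P1 (Du <- Lp -> Bl) has no collider blocking it and no conditioned non-collider, so it is open.
Try {Lp}:
  P1: blocked at fork node Lp ∈ conditioning set.
  P2: blocked at fork node Lp ∈ conditioning set.
  P3: blocked at fork node Lp ∈ conditioning set.
  P4: blocked at fork node Lp ∈ conditioning set.
  P5: blocked at fork node Lp ∈ conditioning set.
  P6: blocked at fork node Lp ∈ conditioning set.
{Lp} contains no descendant of Du and blocks every backdoor path.
No other singleton works — e.g. {Fb} leaves P1 open — so {Lp} is the unique smallest valid adjustment set.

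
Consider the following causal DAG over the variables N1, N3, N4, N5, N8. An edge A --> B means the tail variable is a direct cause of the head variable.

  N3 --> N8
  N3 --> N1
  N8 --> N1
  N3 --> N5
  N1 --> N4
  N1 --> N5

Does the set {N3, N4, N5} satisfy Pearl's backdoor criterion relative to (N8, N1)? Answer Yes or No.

Backdoor paths from N8 to N1 (paths whose first edge points into N8):
  P1: N8 <- N3 -> N1
  P2: N8 <- N3 -> N5 <- N1
Condition 1 (no descendant of N8 in the set): FAILS — N4 and N5 are descendants of N8.
Condition 2 (every backdoor path blocked by {N3, N4, N5}):
  P1: blocked at fork node N3 ∈ conditioning set.
  P2: blocked at fork node N3 ∈ conditioning set.
{N3, N4, N5} does not satisfy the backdoor criterion.

No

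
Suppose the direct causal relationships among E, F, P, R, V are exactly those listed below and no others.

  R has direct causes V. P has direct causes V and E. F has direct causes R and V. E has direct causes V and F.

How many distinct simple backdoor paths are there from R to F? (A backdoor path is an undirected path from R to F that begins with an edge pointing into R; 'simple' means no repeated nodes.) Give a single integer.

3

A backdoor path from R to F is any simple undirected path whose first edge points into R (i.e. leaves R via a parent).
Parents of R: {V}.
Enumerating:
  P1: R <- V -> F
  P2: R <- V -> E <- F
  P3: R <- V -> P <- E <- F
That exhausts the simple backdoor paths. Count: 3.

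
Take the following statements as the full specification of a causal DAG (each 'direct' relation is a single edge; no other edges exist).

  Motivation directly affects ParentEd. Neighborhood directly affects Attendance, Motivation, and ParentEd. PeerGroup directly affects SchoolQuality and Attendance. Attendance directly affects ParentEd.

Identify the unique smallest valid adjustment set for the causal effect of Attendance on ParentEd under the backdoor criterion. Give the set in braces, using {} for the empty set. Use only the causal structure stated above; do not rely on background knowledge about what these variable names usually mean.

{Neighborhood}

Variables eligible for adjustment (non-descendants of Attendance, excluding Attendance and ParentEd): {Motivation, Neighborhood, PeerGroup, SchoolQuality}.
Backdoor paths from Attendance to ParentEd:
  P1: Attendance <- Neighborhood -> Motivation -> ParentEd
  P2: Attendance <- Neighborhood -> ParentEd
The empty set is not sufficient: P1 (Attendance <- Neighborhood -> Motivation -> ParentEd) has no collider blocking it and no conditioned non-collider, so it is open.
Try {Neighborhood}:
  P1: blocked at fork node Neighborhood ∈ conditioning set.
  P2: blocked at fork node Neighborhood ∈ conditioning set.
{Neighborhood} contains no descendant of Attendance and blocks every backdoor path.
No other singleton works — e.g. {Motivation} leaves P2 open — so {Neighborhood} is the unique smallest valid adjustment set.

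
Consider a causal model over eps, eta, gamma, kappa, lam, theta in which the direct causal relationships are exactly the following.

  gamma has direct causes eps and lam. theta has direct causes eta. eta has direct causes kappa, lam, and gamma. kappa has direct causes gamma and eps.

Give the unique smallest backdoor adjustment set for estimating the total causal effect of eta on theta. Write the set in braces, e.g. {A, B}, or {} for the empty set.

Variables eligible for adjustment (non-descendants of eta, excluding eta and theta): {eps, gamma, kappa, lam}.
Backdoor paths from eta to theta:
  (none)
With no backdoor paths the empty set already satisfies the criterion, and it is trivially minimal.

{}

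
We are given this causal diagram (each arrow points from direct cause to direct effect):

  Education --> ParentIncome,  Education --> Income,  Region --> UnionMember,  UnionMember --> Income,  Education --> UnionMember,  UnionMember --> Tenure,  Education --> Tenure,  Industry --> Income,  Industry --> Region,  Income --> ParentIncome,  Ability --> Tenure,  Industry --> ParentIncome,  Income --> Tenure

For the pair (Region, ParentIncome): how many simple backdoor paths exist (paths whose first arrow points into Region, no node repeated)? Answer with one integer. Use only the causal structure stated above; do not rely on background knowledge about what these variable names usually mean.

A backdoor path from Region to ParentIncome is any simple undirected path whose first edge points into Region (i.e. leaves Region via a parent).
Parents of Region: {Industry}.
Enumerating:
  P1: Region <- Industry -> Income <- Education -> ParentIncome
  P2: Region <- Industry -> Income <- UnionMember <- Education -> ParentIncome
  P3: Region <- Industry -> Income <- UnionMember -> Tenure <- Education -> ParentIncome
  P4: Region <- Industry -> Income -> ParentIncome
  P5: Region <- Industry -> Income -> Tenure <- Education -> ParentIncome
  P6: Region <- Industry -> Income -> Tenure <- UnionMember <- Education -> ParentIncome
  P7: Region <- Industry -> ParentIncome
That exhausts the simple backdoor paths. Count: 7.

7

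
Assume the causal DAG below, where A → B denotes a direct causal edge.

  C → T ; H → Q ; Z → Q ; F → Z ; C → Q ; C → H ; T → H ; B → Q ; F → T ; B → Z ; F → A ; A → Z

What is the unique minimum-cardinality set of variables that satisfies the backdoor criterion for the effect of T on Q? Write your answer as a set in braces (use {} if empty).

Variables eligible for adjustment (non-descendants of T, excluding T and Q): {A, B, C, F, Z}.
Backdoor paths from T to Q:
  P1: T <- F -> A -> Z <- B -> Q
  P2: T <- F -> A -> Z -> Q
  P3: T <- F -> Z <- B -> Q
  P4: T <- F -> Z -> Q
  P5: T <- C -> H -> Q
  P6: T <- C -> Q
The empty set is not sufficient: P2 (T <- F -> A -> Z -> Q) has no collider blocking it and no conditioned non-collider, so it is open.
Try {C, F}:
  P1: blocked at fork node F ∈ conditioning set.
  P2: blocked at fork node F ∈ conditioning set.
  P3: blocked at fork node F ∈ conditioning set.
  P4: blocked at fork node F ∈ conditioning set.
  P5: blocked at fork node C ∈ conditioning set.
  P6: blocked at fork node C ∈ conditioning set.
{C, F} contains no descendant of T and blocks every backdoor path.
Every element of {C, F} is needed (dropping C leaves P5 open; dropping F leaves P2 open), so no proper subset is valid.
Among all size-2 subsets of the eligible variables, only {C, F} blocks every backdoor path, so it is the unique smallest valid adjustment set.

{C, F}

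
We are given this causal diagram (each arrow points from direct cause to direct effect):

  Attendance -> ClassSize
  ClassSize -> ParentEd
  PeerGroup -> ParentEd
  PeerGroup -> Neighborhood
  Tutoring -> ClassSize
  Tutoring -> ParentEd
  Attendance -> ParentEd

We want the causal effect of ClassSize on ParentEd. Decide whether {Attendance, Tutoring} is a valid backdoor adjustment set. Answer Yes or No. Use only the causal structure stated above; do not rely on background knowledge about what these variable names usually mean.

Backdoor paths from ClassSize to ParentEd (paths whose first edge points into ClassSize):
  P1: ClassSize <- Attendance -> ParentEd
  P2: ClassSize <- Tutoring -> ParentEd
Condition 1 (no descendant of ClassSize in the set): holds — descendants of ClassSize are {ParentEd}; none are in {Attendance, Tutoring}.
Condition 2 (every backdoor path blocked by {Attendance, Tutoring}):
  P1: blocked at fork node Attendance ∈ conditioning set.
  P2: blocked at fork node Tutoring ∈ conditioning set.
{Attendance, Tutoring} satisfies the backdoor criterion.

Yes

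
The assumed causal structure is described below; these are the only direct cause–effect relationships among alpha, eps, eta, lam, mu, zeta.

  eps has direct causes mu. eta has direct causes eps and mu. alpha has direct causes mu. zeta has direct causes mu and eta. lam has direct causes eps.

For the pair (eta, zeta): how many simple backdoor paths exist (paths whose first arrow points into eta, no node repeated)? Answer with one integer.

2

A backdoor path from eta to zeta is any simple undirected path whose first edge points into eta (i.e. leaves eta via a parent).
Parents of eta: {eps, mu}.
Enumerating:
  P1: eta <- mu -> zeta
  P2: eta <- eps <- mu -> zeta
That exhausts the simple backdoor paths. Count: 2.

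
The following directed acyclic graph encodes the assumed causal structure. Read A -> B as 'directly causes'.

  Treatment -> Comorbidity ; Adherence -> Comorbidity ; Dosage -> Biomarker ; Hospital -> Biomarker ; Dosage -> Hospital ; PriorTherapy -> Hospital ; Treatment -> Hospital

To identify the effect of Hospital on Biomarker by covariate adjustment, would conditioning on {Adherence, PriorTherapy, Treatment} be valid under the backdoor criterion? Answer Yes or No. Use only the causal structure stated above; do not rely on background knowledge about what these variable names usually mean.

No

Backdoor paths from Hospital to Biomarker (paths whose first edge points into Hospital):
  P1: Hospital <- Dosage -> Biomarker
Condition 1 (no descendant of Hospital in the set): holds — descendants of Hospital are {Biomarker}; none are in {Adherence, PriorTherapy, Treatment}.
Condition 2 (every backdoor path blocked by {Adherence, PriorTherapy, Treatment}):
  P1: open — no interior node is in the conditioning set.
{Adherence, PriorTherapy, Treatment} does not satisfy the backdoor criterion.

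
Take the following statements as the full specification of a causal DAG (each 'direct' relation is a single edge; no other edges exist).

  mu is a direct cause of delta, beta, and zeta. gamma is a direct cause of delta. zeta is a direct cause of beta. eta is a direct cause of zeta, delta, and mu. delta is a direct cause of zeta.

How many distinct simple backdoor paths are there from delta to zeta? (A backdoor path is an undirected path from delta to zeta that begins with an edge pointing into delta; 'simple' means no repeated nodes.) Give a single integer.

6

A backdoor path from delta to zeta is any simple undirected path whose first edge points into delta (i.e. leaves delta via a parent).
Parents of delta: {eta, gamma, mu}.
Enumerating:
  P1: delta <- eta -> mu -> zeta
  P2: delta <- eta -> mu -> beta <- zeta
  P3: delta <- eta -> zeta
  P4: delta <- mu <- eta -> zeta
  P5: delta <- mu -> zeta
  P6: delta <- mu -> beta <- zeta
That exhausts the simple backdoor paths. Count: 6.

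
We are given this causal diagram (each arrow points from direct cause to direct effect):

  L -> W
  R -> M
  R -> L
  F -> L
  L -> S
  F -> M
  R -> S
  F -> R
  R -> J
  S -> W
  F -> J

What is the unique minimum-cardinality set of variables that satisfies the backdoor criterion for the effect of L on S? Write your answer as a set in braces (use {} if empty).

Variables eligible for adjustment (non-descendants of L, excluding L and S): {F, J, M, R}.
Backdoor paths from L to S:
  P1: L <- F -> R -> S
  P2: L <- F -> M <- R -> S
  P3: L <- F -> J <- R -> S
  P4: L <- R -> S
The empty set is not sufficient: P1 (L <- F -> R -> S) has no collider blocking it and no conditioned non-collider, so it is open.
Try {R}:
  P1: blocked at chain node R ∈ conditioning set.
  P2: blocked at collider M (neither it nor any descendant is in the conditioning set).
  P3: blocked at collider J (neither it nor any descendant is in the conditioning set).
  P4: blocked at fork node R ∈ conditioning set.
{R} contains no descendant of L and blocks every backdoor path.
No other singleton works — e.g. {F} leaves P4 open — so {R} is the unique smallest valid adjustment set.

{R}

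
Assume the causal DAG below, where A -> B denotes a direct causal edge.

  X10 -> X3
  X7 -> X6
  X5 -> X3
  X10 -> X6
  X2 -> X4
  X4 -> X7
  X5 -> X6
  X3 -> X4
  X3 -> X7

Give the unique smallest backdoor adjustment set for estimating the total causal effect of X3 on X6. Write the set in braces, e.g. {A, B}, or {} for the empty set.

Variables eligible for adjustment (non-descendants of X3, excluding X3 and X6): {X10, X2, X5}.
Backdoor paths from X3 to X6:
  P1: X3 <- X5 -> X6
  P2: X3 <- X10 -> X6
The empty set is not sufficient: P1 (X3 <- X5 -> X6) has no collider blocking it and no conditioned non-collider, so it is open.
Try {X10, X5}:
  P1: blocked at fork node X5 ∈ conditioning set.
  P2: blocked at fork node X10 ∈ conditioning set.
{X10, X5} contains no descendant of X3 and blocks every backdoor path.
Every element of {X10, X5} is needed (dropping X10 leaves P2 open; dropping X5 leaves P1 open), so no proper subset is valid.
Among all size-2 subsets of the eligible variables, only {X10, X5} blocks every backdoor path, so it is the unique smallest valid adjustment set.

{X10, X5}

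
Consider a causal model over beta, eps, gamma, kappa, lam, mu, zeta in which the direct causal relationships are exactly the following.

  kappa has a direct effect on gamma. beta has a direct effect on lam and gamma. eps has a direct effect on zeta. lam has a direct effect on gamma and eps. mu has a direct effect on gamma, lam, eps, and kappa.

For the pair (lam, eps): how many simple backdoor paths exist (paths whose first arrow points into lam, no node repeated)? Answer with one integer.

3

A backdoor path from lam to eps is any simple undirected path whose first edge points into lam (i.e. leaves lam via a parent).
Parents of lam: {beta, mu}.
Enumerating:
  P1: lam <- mu -> eps
  P2: lam <- beta -> gamma <- mu -> eps
  P3: lam <- beta -> gamma <- kappa <- mu -> eps
That exhausts the simple backdoor paths. Count: 3.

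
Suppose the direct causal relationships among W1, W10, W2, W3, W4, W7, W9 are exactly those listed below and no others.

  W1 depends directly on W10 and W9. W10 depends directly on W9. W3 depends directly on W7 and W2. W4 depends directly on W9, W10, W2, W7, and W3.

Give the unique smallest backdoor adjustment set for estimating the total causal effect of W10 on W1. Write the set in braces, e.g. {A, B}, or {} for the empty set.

{W9}

Variables eligible for adjustment (non-descendants of W10, excluding W10 and W1): {W2, W3, W7, W9}.
Backdoor paths from W10 to W1:
  P1: W10 <- W9 -> W1
The empty set is not sufficient: P1 (W10 <- W9 -> W1) has no collider blocking it and no conditioned non-collider, so it is open.
Try {W9}:
  P1: blocked at fork node W9 ∈ conditioning set.
{W9} contains no descendant of W10 and blocks every backdoor path.
No other singleton works — e.g. {W2} leaves P1 open — so {W9} is the unique smallest valid adjustment set.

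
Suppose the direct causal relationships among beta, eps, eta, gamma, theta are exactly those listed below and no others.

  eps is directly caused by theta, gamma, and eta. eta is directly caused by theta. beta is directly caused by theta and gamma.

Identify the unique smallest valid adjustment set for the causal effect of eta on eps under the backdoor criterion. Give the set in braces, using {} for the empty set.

{theta}

Variables eligible for adjustment (non-descendants of eta, excluding eta and eps): {beta, gamma, theta}.
Backdoor paths from eta to eps:
  P1: eta <- theta -> eps
  P2: eta <- theta -> beta <- gamma -> eps
The empty set is not sufficient: P1 (eta <- theta -> eps) has no collider blocking it and no conditioned non-collider, so it is open.
Try {theta}:
  P1: blocked at fork node theta ∈ conditioning set.
  P2: blocked at fork node theta ∈ conditioning set.
{theta} contains no descendant of eta and blocks every backdoor path.
No other singleton works — e.g. {gamma} leaves P1 open — so {theta} is the unique smallest valid adjustment set.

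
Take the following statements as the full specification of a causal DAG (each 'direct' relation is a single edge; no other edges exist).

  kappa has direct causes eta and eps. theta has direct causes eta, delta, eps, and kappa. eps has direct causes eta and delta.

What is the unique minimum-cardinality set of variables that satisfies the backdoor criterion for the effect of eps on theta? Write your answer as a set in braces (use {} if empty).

{delta, eta}

Variables eligible for adjustment (non-descendants of eps, excluding eps and theta): {delta, eta}.
Backdoor paths from eps to theta:
  P1: eps <- eta -> kappa -> theta
  P2: eps <- eta -> theta
  P3: eps <- delta -> theta
The empty set is not sufficient: P1 (eps <- eta -> kappa -> theta) has no collider blocking it and no conditioned non-collider, so it is open.
Try {delta, eta}:
  P1: blocked at fork node eta ∈ conditioning set.
  P2: blocked at fork node eta ∈ conditioning set.
  P3: blocked at fork node delta ∈ conditioning set.
{delta, eta} contains no descendant of eps and blocks every backdoor path.
Every element of {delta, eta} is needed (dropping delta leaves P3 open; dropping eta leaves P1 open), so no proper subset is valid.
Among all size-2 subsets of the eligible variables, only {delta, eta} blocks every backdoor path, so it is the unique smallest valid adjustment set.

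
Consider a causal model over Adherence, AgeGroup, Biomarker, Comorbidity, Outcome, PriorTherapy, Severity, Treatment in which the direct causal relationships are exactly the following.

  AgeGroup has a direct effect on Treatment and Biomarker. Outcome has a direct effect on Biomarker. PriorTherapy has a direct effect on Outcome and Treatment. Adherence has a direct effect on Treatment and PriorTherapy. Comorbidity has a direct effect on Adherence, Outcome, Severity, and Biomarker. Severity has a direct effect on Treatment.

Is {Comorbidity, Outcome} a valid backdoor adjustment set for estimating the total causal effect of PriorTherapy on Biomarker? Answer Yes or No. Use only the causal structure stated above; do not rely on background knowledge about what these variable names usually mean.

Backdoor paths from PriorTherapy to Biomarker (paths whose first edge points into PriorTherapy):
  P1: PriorTherapy <- Adherence <- Comorbidity -> Outcome -> Biomarker
  P2: PriorTherapy <- Adherence <- Comorbidity -> Severity -> Treatment <- AgeGroup -> Biomarker
  P3: PriorTherapy <- Adherence <- Comorbidity -> Biomarker
  P4: PriorTherapy <- Adherence -> Treatment <- AgeGroup -> Biomarker
  P5: PriorTherapy <- Adherence -> Treatment <- Severity <- Comorbidity -> Outcome -> Biomarker
  P6: PriorTherapy <- Adherence -> Treatment <- Severity <- Comorbidity -> Biomarker
Condition 1 (no descendant of PriorTherapy in the set): FAILS — Outcome is a descendant of PriorTherapy.
Condition 2 (every backdoor path blocked by {Comorbidity, Outcome}):
  P1: blocked at fork node Comorbidity ∈ conditioning set.
  P2: blocked at fork node Comorbidity ∈ conditioning set.
  P3: blocked at fork node Comorbidity ∈ conditioning set.
  P4: blocked at collider Treatment (neither it nor any descendant is in the conditioning set).
  P5: blocked at collider Treatment (neither it nor any descendant is in the conditioning set).
  P6: blocked at collider Treatment (neither it nor any descendant is in the conditioning set).
{Comorbidity, Outcome} does not satisfy the backdoor criterion.

No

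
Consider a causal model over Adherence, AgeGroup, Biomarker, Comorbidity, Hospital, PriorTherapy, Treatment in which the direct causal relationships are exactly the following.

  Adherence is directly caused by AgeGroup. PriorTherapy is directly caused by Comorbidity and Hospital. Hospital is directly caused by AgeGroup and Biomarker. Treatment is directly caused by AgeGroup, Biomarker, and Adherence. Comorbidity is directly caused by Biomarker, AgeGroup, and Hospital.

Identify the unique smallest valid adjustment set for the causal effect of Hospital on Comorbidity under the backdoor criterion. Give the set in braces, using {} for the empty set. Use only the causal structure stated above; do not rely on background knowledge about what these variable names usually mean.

{AgeGroup, Biomarker}

Variables eligible for adjustment (non-descendants of Hospital, excluding Hospital and Comorbidity): {Adherence, AgeGroup, Biomarker, Treatment}.
Backdoor paths from Hospital to Comorbidity:
  P1: Hospital <- Biomarker -> Comorbidity
  P2: Hospital <- Biomarker -> Treatment <- AgeGroup -> Comorbidity
  P3: Hospital <- Biomarker -> Treatment <- Adherence <- AgeGroup -> Comorbidity
  P4: Hospital <- AgeGroup -> Adherence -> Treatment <- Biomarker -> Comorbidity
  P5: Hospital <- AgeGroup -> Comorbidity
  P6: Hospital <- AgeGroup -> Treatment <- Biomarker -> Comorbidity
The empty set is not sufficient: P1 (Hospital <- Biomarker -> Comorbidity) has no collider blocking it and no conditioned non-collider, so it is open.
Try {AgeGroup, Biomarker}:
  P1: blocked at fork node Biomarker ∈ conditioning set.
  P2: blocked at fork node Biomarker ∈ conditioning set.
  P3: blocked at fork node Biomarker ∈ conditioning set.
  P4: blocked at fork node AgeGroup ∈ conditioning set.
  P5: blocked at fork node AgeGroup ∈ conditioning set.
  P6: blocked at fork node AgeGroup ∈ conditioning set.
{AgeGroup, Biomarker} contains no descendant of Hospital and blocks every backdoor path.
Every element of {AgeGroup, Biomarker} is needed (dropping AgeGroup leaves P5 open; dropping Biomarker leaves P1 open), so no proper subset is valid.
Among all size-2 subsets of the eligible variables, only {AgeGroup, Biomarker} blocks every backdoor path, so it is the unique smallest valid adjustment set.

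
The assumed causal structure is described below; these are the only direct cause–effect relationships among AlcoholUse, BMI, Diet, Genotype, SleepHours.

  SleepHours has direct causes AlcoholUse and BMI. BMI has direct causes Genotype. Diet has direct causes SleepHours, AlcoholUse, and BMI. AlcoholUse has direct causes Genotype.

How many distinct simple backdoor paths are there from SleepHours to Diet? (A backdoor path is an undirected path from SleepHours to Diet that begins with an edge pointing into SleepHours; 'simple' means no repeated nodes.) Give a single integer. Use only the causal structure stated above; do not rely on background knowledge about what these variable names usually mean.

A backdoor path from SleepHours to Diet is any simple undirected path whose first edge points into SleepHours (i.e. leaves SleepHours via a parent).
Parents of SleepHours: {AlcoholUse, BMI}.
Enumerating:
  P1: SleepHours <- BMI <- Genotype -> AlcoholUse -> Diet
  P2: SleepHours <- BMI -> Diet
  P3: SleepHours <- AlcoholUse <- Genotype -> BMI -> Diet
  P4: SleepHours <- AlcoholUse -> Diet
That exhausts the simple backdoor paths. Count: 4.

4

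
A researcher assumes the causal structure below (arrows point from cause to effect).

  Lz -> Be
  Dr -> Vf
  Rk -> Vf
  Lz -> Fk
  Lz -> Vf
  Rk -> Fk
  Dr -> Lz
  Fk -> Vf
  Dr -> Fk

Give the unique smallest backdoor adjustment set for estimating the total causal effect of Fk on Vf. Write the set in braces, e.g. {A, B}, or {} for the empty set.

{Dr, Lz, Rk}

Variables eligible for adjustment (non-descendants of Fk, excluding Fk and Vf): {Be, Dr, Lz, Rk}.
Backdoor paths from Fk to Vf:
  P1: Fk <- Dr -> Lz -> Vf
  P2: Fk <- Dr -> Vf
  P3: Fk <- Rk -> Vf
  P4: Fk <- Lz <- Dr -> Vf
  P5: Fk <- Lz -> Vf
The empty set is not sufficient: P1 (Fk <- Dr -> Lz -> Vf) has no collider blocking it and no conditioned non-collider, so it is open.
Try {Dr, Lz, Rk}:
  P1: blocked at fork node Dr ∈ conditioning set.
  P2: blocked at fork node Dr ∈ conditioning set.
  P3: blocked at fork node Rk ∈ conditioning set.
  P4: blocked at chain node Lz ∈ conditioning set.
  P5: blocked at fork node Lz ∈ conditioning set.
{Dr, Lz, Rk} contains no descendant of Fk and blocks every backdoor path.
Every element of {Dr, Lz, Rk} is needed (dropping Dr leaves P2 open; dropping Lz leaves P5 open; dropping Rk leaves P3 open), so no proper subset is valid.
Among all size-3 subsets of the eligible variables, only {Dr, Lz, Rk} blocks every backdoor path, so it is the unique smallest valid adjustment set.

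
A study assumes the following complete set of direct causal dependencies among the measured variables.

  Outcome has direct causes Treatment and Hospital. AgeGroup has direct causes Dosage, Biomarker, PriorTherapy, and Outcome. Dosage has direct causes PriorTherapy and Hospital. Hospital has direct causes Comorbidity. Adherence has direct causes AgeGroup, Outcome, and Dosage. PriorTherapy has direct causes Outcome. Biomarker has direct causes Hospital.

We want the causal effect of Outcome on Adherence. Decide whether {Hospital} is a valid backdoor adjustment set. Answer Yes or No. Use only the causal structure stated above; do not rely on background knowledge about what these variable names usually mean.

Backdoor paths from Outcome to Adherence (paths whose first edge points into Outcome):
  P1: Outcome <- Hospital -> Biomarker -> AgeGroup <- PriorTherapy -> Dosage -> Adherence
  P2: Outcome <- Hospital -> Biomarker -> AgeGroup <- Dosage -> Adherence
  P3: Outcome <- Hospital -> Biomarker -> AgeGroup -> Adherence
  P4: Outcome <- Hospital -> Dosage <- PriorTherapy -> AgeGroup -> Adherence
  P5: Outcome <- Hospital -> Dosage -> AgeGroup -> Adherence
  P6: Outcome <- Hospital -> Dosage -> Adherence
Condition 1 (no descendant of Outcome in the set): holds — descendants of Outcome are {Adherence, AgeGroup, Dosage, PriorTherapy}; none are in {Hospital}.
Condition 2 (every backdoor path blocked by {Hospital}):
  P1: blocked at fork node Hospital ∈ conditioning set.
  P2: blocked at fork node Hospital ∈ conditioning set.
  P3: blocked at fork node Hospital ∈ conditioning set.
  P4: blocked at fork node Hospital ∈ conditioning set.
  P5: blocked at fork node Hospital ∈ conditioning set.
  P6: blocked at fork node Hospital ∈ conditioning set.
{Hospital} satisfies the backdoor criterion.

Yes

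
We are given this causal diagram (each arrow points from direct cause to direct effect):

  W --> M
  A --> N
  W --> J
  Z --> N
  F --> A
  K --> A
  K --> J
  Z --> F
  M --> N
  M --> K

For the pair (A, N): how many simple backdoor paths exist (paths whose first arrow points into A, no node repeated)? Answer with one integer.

3

A backdoor path from A to N is any simple undirected path whose first edge points into A (i.e. leaves A via a parent).
Parents of A: {F, K}.
Enumerating:
  P1: A <- F <- Z -> N
  P2: A <- K <- M -> N
  P3: A <- K -> J <- W -> M -> N
That exhausts the simple backdoor paths. Count: 3.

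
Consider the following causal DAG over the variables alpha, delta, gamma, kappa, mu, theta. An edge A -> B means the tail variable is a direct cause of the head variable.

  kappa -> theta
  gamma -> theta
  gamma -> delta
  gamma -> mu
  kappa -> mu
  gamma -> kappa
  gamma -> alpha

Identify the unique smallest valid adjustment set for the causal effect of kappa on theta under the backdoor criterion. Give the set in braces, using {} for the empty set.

Variables eligible for adjustment (non-descendants of kappa, excluding kappa and theta): {alpha, delta, gamma}.
Backdoor paths from kappa to theta:
  P1: kappa <- gamma -> theta
The empty set is not sufficient: P1 (kappa <- gamma -> theta) has no collider blocking it and no conditioned non-collider, so it is open.
Try {gamma}:
  P1: blocked at fork node gamma ∈ conditioning set.
{gamma} contains no descendant of kappa and blocks every backdoor path.
No other singleton works — e.g. {delta} leaves P1 open — so {gamma} is the unique smallest valid adjustment set.

{gamma}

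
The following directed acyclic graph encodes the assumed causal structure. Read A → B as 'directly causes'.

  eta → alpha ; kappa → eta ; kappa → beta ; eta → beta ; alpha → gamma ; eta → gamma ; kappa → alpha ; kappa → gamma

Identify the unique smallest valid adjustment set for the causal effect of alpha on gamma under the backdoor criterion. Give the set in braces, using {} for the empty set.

Variables eligible for adjustment (non-descendants of alpha, excluding alpha and gamma): {beta, eta, kappa}.
Backdoor paths from alpha to gamma:
  P1: alpha <- kappa -> eta -> gamma
  P2: alpha <- kappa -> beta <- eta -> gamma
  P3: alpha <- kappa -> gamma
  P4: alpha <- eta <- kappa -> gamma
  P5: alpha <- eta -> beta <- kappa -> gamma
  P6: alpha <- eta -> gamma
The empty set is not sufficient: P1 (alpha <- kappa -> eta -> gamma) has no collider blocking it and no conditioned non-collider, so it is open.
Try {eta, kappa}:
  P1: blocked at fork node kappa ∈ conditioning set.
  P2: blocked at fork node kappa ∈ conditioning set.
  P3: blocked at fork node kappa ∈ conditioning set.
  P4: blocked at chain node eta ∈ conditioning set.
  P5: blocked at fork node eta ∈ conditioning set.
  P6: blocked at fork node eta ∈ conditioning set.
{eta, kappa} contains no descendant of alpha and blocks every backdoor path.
Every element of {eta, kappa} is needed (dropping eta leaves P6 open; dropping kappa leaves P3 open), so no proper subset is valid.
Among all size-2 subsets of the eligible variables, only {eta, kappa} blocks every backdoor path, so it is the unique smallest valid adjustment set.

{eta, kappa}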